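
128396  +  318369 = 446765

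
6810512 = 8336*817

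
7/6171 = 7/6171 = 0.00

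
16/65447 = 16/65447 = 0.00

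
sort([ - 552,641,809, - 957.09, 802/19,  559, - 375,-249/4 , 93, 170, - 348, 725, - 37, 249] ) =[-957.09, - 552, - 375, - 348,-249/4,  -  37, 802/19,93, 170, 249,  559,641, 725, 809]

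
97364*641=62410324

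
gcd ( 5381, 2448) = 1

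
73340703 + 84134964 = 157475667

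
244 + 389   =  633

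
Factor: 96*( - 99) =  - 2^5*3^3*11^1  =  - 9504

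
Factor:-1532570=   -2^1*5^1 * 13^1*11789^1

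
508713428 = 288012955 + 220700473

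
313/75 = 313/75= 4.17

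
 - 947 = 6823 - 7770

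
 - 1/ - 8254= 1/8254=0.00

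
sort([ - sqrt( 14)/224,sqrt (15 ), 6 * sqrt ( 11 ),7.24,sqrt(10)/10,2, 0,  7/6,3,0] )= [ - sqrt (14)/224,0,0, sqrt( 10) /10,7/6,2,3,sqrt( 15),7.24,  6*sqrt (11)]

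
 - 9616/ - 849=9616/849 = 11.33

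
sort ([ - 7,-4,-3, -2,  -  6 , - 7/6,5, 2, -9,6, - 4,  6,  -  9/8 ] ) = [-9,-7, - 6, - 4, - 4, - 3,- 2,  -  7/6,-9/8,2,  5, 6, 6 ] 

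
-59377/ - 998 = 59 + 495/998= 59.50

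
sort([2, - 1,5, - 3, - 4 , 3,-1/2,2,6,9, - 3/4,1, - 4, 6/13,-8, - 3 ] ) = [ - 8, - 4, - 4, - 3, - 3, - 1, - 3/4, - 1/2,6/13,1, 2,  2, 3, 5,6,  9 ] 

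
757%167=89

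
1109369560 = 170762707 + 938606853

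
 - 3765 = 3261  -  7026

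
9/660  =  3/220 = 0.01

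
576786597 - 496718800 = 80067797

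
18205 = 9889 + 8316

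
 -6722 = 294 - 7016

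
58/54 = 29/27=1.07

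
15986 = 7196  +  8790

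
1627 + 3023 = 4650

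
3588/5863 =276/451 = 0.61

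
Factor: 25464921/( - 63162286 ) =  - 2^( - 1)*3^1*11^ ( - 1)*19^1*446753^1*2871013^( - 1 ) 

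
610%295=20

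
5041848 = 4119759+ 922089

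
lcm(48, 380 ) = 4560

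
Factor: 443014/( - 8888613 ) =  - 2^1*3^( - 1)*11^1*13^1*1549^1*2962871^ ( - 1 )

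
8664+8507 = 17171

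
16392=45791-29399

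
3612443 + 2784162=6396605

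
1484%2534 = 1484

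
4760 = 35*136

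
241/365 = 241/365= 0.66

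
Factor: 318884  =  2^2*29^1*2749^1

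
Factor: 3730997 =3730997^1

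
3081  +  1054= 4135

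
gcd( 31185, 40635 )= 945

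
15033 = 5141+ 9892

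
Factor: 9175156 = 2^2*2293789^1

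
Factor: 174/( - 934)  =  - 87/467 = -  3^1*29^1 * 467^( - 1 ) 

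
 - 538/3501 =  - 538/3501  =  -  0.15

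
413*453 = 187089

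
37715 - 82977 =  - 45262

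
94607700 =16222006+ 78385694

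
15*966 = 14490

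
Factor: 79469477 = 79469477^1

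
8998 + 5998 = 14996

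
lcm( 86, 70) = 3010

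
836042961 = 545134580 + 290908381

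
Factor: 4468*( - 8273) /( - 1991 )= 36963764/1991=2^2*11^( - 1)*181^( - 1)*1117^1*8273^1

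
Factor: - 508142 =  - 2^1*254071^1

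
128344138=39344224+88999914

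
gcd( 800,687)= 1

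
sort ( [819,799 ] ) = [ 799, 819] 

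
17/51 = 1/3 =0.33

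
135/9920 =27/1984= 0.01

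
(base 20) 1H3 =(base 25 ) 14I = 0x2E7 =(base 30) on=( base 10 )743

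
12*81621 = 979452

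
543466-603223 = -59757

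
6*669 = 4014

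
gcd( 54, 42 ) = 6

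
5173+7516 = 12689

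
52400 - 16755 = 35645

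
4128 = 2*2064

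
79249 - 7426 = 71823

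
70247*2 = 140494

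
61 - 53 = 8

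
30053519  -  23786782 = 6266737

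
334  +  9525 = 9859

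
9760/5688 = 1220/711 = 1.72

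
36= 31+5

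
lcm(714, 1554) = 26418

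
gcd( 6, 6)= 6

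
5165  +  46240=51405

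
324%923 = 324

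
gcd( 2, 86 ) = 2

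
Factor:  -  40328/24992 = - 71/44 = -2^( - 2)*11^( - 1)*71^1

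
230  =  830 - 600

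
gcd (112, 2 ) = 2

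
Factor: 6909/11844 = 2^( -2) * 3^( - 1)*7^1 = 7/12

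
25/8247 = 25/8247 = 0.00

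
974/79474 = 487/39737= 0.01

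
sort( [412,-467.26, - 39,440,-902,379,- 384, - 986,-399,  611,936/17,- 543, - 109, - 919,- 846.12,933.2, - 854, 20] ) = [ - 986, - 919,-902,  -  854,  -  846.12, - 543, - 467.26, - 399, - 384, - 109, - 39,20, 936/17,379,412,440,611,933.2]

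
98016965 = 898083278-800066313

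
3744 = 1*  3744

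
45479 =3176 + 42303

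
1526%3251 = 1526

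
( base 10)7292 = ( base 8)16174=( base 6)53432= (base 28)98C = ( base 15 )2262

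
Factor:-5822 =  - 2^1*41^1*71^1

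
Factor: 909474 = 2^1*3^1*151579^1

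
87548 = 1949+85599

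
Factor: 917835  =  3^1*5^1*43^1*1423^1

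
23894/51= 468 + 26/51=468.51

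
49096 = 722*68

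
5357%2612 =133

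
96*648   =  62208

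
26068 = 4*6517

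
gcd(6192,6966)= 774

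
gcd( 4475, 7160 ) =895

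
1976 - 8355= - 6379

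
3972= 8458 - 4486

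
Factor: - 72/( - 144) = 1/2 = 2^( -1)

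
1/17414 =1/17414=0.00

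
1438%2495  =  1438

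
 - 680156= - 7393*92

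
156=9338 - 9182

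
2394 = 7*342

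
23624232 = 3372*7006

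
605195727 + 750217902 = 1355413629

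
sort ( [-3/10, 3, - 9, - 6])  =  [ - 9 , - 6, - 3/10, 3]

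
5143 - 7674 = -2531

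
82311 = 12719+69592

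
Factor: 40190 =2^1*5^1*4019^1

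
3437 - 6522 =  - 3085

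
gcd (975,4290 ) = 195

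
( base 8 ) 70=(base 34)1m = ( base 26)24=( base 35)1l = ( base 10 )56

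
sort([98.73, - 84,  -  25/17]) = [ - 84, - 25/17 , 98.73]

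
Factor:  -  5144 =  - 2^3*643^1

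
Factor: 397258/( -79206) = -3^( - 1 ) * 43^(  -  1)*647^1= -  647/129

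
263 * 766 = 201458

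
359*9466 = 3398294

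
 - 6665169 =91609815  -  98274984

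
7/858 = 7/858 = 0.01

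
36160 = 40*904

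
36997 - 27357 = 9640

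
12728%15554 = 12728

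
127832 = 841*152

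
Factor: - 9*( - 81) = 729 = 3^6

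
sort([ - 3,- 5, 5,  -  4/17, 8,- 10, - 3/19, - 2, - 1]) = [ - 10, - 5, - 3, - 2, -1, - 4/17,- 3/19,5, 8]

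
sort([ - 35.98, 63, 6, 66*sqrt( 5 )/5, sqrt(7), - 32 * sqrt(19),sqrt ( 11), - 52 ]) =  [  -  32*sqrt(19 ) , - 52,-35.98,sqrt(7),sqrt ( 11),  6,66*sqrt(5) /5,63]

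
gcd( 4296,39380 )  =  716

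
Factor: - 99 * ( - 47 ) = 4653 = 3^2*11^1*47^1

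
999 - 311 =688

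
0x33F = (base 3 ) 1010210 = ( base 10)831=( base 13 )4bc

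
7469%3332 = 805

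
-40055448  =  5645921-45701369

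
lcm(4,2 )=4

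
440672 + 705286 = 1145958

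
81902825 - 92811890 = - 10909065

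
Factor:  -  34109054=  - 2^1*7^1*163^1*14947^1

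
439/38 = 11 + 21/38= 11.55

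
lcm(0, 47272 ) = 0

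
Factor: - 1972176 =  - 2^4 * 3^1*181^1 *227^1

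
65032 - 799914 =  - 734882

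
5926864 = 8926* 664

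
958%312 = 22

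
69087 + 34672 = 103759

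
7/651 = 1/93 = 0.01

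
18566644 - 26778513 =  - 8211869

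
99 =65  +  34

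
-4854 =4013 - 8867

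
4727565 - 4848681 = - 121116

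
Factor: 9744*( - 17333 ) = - 2^4*3^1 * 7^1*29^1*17333^1 = - 168892752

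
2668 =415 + 2253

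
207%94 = 19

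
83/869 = 83/869  =  0.10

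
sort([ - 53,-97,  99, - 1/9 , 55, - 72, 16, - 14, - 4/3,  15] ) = [  -  97, -72,-53, - 14, -4/3 , - 1/9,15,16,55, 99]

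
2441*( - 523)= - 1276643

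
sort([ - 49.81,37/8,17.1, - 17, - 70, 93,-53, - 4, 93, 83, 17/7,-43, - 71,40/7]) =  [ - 71, - 70 , - 53, - 49.81, - 43, - 17, - 4, 17/7, 37/8, 40/7,17.1, 83,93,93]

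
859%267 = 58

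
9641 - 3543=6098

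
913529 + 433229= 1346758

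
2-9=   -  7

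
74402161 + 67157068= 141559229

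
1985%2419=1985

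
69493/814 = 85 + 303/814 = 85.37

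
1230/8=153 + 3/4 = 153.75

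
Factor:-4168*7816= - 2^6 *521^1 * 977^1=- 32577088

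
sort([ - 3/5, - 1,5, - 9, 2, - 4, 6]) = [ - 9, - 4,  -  1, - 3/5,2, 5, 6 ] 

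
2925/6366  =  975/2122 = 0.46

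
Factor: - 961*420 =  - 2^2 * 3^1*5^1*7^1*31^2= -  403620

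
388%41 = 19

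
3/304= 3/304= 0.01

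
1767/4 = 441 + 3/4 = 441.75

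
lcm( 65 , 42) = 2730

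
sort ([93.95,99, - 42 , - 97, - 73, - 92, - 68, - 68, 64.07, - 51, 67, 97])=[ - 97, - 92, - 73, - 68, - 68 , - 51, -42,  64.07,  67, 93.95, 97,99]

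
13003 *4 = 52012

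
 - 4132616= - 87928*47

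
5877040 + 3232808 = 9109848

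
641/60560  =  641/60560= 0.01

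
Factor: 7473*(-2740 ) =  - 2^2  *  3^1 *5^1* 47^1 * 53^1* 137^1 = -  20476020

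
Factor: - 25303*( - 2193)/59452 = 55489479/59452 = 2^( - 2 )  *3^1 * 17^1*43^1 *89^(-1 ) *167^(  -  1 ) * 25303^1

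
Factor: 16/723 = 2^4*3^( - 1 )*241^( - 1)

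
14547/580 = 25  +  47/580  =  25.08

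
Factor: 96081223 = 7^1 * 13725889^1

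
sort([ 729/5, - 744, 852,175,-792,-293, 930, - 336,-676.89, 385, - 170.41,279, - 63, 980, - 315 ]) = [ -792,-744,-676.89, -336,-315,-293,-170.41,- 63, 729/5, 175, 279, 385, 852, 930, 980] 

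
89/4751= 89/4751 = 0.02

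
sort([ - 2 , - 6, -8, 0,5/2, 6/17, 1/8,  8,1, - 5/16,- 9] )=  [ - 9, - 8, - 6, - 2,  -  5/16,0, 1/8,6/17, 1,  5/2,8]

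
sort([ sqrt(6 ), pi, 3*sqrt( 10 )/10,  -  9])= [ - 9, 3 * sqrt( 10 ) /10, sqrt (6 ),pi]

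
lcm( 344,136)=5848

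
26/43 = 26/43 = 0.60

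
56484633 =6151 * 9183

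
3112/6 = 1556/3  =  518.67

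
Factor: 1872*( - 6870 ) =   -  2^5*3^3*5^1*13^1 *229^1 = - 12860640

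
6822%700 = 522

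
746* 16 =11936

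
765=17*45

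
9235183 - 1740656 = 7494527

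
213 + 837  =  1050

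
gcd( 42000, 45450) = 150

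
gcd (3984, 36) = 12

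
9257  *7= 64799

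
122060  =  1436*85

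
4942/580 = 2471/290 = 8.52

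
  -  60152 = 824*( - 73)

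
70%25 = 20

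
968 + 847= 1815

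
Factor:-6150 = -2^1*3^1*5^2*41^1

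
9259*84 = 777756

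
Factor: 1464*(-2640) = -2^7*3^2*5^1*11^1*61^1=- 3864960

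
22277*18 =400986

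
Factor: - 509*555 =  - 282495  =  -3^1*5^1*37^1*509^1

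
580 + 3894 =4474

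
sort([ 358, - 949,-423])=[-949, - 423, 358 ] 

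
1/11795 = 1/11795 = 0.00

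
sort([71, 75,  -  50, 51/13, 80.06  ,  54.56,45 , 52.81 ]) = [ - 50,  51/13, 45, 52.81, 54.56, 71, 75, 80.06] 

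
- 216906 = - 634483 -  - 417577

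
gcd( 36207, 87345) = 27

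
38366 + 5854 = 44220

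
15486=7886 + 7600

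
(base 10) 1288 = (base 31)1AH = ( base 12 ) 8B4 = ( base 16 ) 508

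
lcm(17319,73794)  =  1697262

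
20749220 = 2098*9890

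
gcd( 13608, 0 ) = 13608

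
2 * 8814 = 17628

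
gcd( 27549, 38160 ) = 9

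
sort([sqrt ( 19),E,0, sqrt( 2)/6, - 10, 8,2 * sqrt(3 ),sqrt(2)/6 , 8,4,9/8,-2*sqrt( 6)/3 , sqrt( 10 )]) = [-10,- 2*sqrt ( 6)/3, 0,sqrt(2) /6,sqrt( 2 )/6, 9/8, E,sqrt(10), 2*sqrt(3), 4,sqrt(19),8, 8] 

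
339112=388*874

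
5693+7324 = 13017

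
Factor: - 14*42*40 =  -2^5*3^1 *5^1*7^2 = -23520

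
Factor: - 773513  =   - 13^2 * 23^1 *199^1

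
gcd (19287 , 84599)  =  1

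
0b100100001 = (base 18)G1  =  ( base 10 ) 289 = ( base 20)E9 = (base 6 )1201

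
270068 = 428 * 631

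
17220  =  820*21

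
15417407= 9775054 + 5642353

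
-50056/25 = - 2003 + 19/25 = -2002.24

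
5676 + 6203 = 11879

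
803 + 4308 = 5111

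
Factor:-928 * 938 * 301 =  - 2^6 *7^2 * 29^1 * 43^1*67^1 = -262009664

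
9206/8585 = 1+621/8585 = 1.07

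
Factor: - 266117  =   - 266117^1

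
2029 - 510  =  1519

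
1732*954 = 1652328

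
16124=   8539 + 7585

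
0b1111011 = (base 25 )4N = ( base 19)69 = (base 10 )123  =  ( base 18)6f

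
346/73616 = 173/36808 = 0.00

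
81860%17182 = 13132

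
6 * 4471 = 26826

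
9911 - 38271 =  - 28360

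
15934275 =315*50585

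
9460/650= 14 + 36/65 = 14.55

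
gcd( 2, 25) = 1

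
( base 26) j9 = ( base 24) kn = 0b111110111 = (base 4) 13313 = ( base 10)503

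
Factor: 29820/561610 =6/113 = 2^1 * 3^1*113^(-1) 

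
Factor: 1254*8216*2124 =21883283136 = 2^6 * 3^3 * 11^1*13^1*19^1*59^1*79^1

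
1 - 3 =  - 2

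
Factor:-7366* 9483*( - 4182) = 2^2*3^2* 17^1*29^2*41^1*109^1*127^1 = 292120135596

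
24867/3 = 8289 = 8289.00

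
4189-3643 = 546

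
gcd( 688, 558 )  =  2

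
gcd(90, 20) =10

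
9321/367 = 25 + 146/367=25.40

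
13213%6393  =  427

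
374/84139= 34/7649 = 0.00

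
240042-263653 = - 23611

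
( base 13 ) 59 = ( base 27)2k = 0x4a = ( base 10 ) 74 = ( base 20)3E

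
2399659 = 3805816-1406157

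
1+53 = 54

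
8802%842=382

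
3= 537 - 534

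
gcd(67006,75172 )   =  2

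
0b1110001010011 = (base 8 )16123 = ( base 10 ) 7251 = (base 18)146f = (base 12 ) 4243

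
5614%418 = 180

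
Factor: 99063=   3^4*1223^1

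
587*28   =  16436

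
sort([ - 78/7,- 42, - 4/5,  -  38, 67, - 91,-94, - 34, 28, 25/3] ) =[-94, - 91, - 42, - 38, - 34 , - 78/7, - 4/5,25/3,  28, 67 ]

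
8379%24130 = 8379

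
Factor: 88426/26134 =247/73 = 13^1 * 19^1*73^( - 1)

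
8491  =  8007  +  484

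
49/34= 1 + 15/34 = 1.44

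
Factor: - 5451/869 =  - 69/11 = - 3^1*11^( - 1 ) * 23^1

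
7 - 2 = 5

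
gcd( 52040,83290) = 10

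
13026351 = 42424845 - 29398494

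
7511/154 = 48 + 17/22 = 48.77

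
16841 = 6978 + 9863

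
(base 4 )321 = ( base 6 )133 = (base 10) 57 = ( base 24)29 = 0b111001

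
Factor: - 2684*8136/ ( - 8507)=21837024/8507 = 2^5*3^2*11^1*47^( - 1)*61^1 * 113^1*181^(-1)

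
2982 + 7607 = 10589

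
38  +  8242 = 8280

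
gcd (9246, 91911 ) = 3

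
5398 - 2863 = 2535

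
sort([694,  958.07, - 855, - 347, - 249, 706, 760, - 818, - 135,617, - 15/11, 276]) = [ - 855, - 818, - 347,-249,-135 , - 15/11, 276 , 617, 694, 706 , 760, 958.07 ]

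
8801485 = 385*22861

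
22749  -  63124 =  - 40375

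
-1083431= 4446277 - 5529708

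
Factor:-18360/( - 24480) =3/4= 2^ ( - 2)*3^1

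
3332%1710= 1622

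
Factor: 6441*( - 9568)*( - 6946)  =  428064531648 = 2^6*3^1*13^1*19^1*23^2*113^1*151^1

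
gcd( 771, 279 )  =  3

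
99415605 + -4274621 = 95140984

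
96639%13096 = 4967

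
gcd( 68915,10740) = 895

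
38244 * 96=3671424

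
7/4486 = 7/4486 = 0.00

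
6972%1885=1317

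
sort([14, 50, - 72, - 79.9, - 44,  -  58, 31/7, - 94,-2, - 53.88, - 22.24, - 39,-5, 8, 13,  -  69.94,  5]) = [ - 94  ,-79.9,-72, -69.94, - 58, - 53.88, - 44,-39, - 22.24, - 5,-2,31/7, 5,8, 13, 14,50]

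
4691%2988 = 1703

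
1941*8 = 15528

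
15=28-13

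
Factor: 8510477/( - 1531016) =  - 2^( - 3)*211^( - 1)*353^1*907^ ( - 1)*24109^1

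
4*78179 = 312716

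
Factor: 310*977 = 302870 = 2^1*5^1*31^1*977^1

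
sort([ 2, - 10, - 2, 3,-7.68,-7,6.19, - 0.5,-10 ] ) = [ - 10,- 10, - 7.68 , - 7, - 2, - 0.5,2, 3, 6.19 ] 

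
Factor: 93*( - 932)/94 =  - 2^1*3^1*31^1*47^(  -  1)*233^1 = - 43338/47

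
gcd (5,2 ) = 1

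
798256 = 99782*8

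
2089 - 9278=-7189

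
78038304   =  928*84093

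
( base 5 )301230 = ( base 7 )36613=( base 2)10010101011101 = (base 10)9565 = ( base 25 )F7F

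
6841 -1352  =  5489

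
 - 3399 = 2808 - 6207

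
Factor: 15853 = 83^1*191^1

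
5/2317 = 5/2317 = 0.00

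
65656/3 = 21885 + 1/3= 21885.33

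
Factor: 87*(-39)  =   - 3393 = - 3^2*13^1*29^1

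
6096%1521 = 12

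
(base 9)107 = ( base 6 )224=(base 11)80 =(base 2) 1011000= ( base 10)88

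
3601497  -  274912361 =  - 271310864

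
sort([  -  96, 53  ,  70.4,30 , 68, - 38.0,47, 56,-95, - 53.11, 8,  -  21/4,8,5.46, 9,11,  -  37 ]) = [ - 96, - 95, -53.11, - 38.0,  -  37,-21/4, 5.46,8,  8, 9, 11, 30, 47,53,  56,68 , 70.4 ] 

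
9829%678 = 337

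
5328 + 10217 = 15545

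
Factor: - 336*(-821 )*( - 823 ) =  - 227029488  =  - 2^4*3^1*7^1 * 821^1*823^1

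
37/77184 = 37/77184 = 0.00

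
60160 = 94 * 640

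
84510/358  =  236  +  11/179  =  236.06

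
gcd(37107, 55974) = 57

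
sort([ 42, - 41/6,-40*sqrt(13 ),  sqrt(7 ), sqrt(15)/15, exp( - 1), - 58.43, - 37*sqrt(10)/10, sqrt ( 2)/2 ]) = [- 40*sqrt(13),  -  58.43, - 37*sqrt(10) /10,  -  41/6, sqrt( 15)/15, exp( - 1) , sqrt(2)/2, sqrt(7),42 ]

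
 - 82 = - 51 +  - 31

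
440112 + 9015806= 9455918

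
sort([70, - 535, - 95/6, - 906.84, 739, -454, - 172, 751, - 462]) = [ -906.84,-535, - 462, - 454, - 172,- 95/6, 70  ,  739, 751]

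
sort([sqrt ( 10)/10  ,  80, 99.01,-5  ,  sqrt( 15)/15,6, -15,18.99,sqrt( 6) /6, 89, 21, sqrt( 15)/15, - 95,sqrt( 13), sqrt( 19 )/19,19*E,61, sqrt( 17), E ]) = [ - 95 , - 15, - 5, sqrt( 19)/19,sqrt( 15 ) /15,  sqrt( 15 ) /15,sqrt (10 ) /10, sqrt ( 6 ) /6, E, sqrt( 13 ),sqrt( 17), 6, 18.99,  21, 19 *E,61,80,  89  ,  99.01 ]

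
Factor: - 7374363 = - 3^1 * 2458121^1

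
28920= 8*3615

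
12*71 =852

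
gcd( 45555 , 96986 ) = 1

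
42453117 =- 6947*( - 6111)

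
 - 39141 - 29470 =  - 68611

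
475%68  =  67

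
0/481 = 0=0.00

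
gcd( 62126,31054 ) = 2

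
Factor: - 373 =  - 373^1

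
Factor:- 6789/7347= - 73/79 = -  73^1 *79^( - 1)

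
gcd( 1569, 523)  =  523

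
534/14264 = 267/7132 = 0.04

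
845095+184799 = 1029894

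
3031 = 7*433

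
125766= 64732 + 61034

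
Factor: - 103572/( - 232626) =126/283 = 2^1*3^2*7^1 * 283^( - 1) 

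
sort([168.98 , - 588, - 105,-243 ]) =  [ - 588, - 243, - 105,168.98]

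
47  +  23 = 70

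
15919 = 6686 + 9233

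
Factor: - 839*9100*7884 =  - 2^4 * 3^3*5^2*7^1*13^1*73^1*839^1 = - 60193551600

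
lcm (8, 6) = 24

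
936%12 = 0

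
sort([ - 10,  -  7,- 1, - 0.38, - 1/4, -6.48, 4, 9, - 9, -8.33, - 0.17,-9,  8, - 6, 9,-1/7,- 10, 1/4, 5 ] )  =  [ - 10, - 10, - 9, - 9, - 8.33, - 7, - 6.48 ,-6, - 1, - 0.38,-1/4,-0.17, - 1/7,1/4, 4, 5,8, 9,9 ]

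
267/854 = 267/854= 0.31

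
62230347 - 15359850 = 46870497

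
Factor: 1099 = 7^1*157^1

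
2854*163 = 465202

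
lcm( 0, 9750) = 0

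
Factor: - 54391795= -5^1 * 10878359^1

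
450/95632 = 225/47816 = 0.00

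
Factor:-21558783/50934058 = -2^( - 1)*3^1*  7^(-1)*109^1*65929^1*  3638147^(-1)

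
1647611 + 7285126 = 8932737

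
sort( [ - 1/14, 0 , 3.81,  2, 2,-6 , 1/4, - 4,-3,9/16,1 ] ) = [ - 6, - 4,-3, - 1/14, 0, 1/4,9/16,1, 2,  2,3.81 ] 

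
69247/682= 69247/682=101.54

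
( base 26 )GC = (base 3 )120212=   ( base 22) JA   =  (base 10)428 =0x1AC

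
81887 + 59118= 141005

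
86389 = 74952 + 11437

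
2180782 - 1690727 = 490055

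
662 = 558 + 104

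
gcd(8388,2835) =9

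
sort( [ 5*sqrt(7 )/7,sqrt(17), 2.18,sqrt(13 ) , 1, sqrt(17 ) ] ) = [ 1 , 5*sqrt(7)/7,2.18,sqrt(13),  sqrt(17),sqrt( 17) ]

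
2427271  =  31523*77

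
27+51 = 78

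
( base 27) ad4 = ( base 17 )197c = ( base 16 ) 1DDD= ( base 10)7645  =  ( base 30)8ep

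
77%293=77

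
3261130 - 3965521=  - 704391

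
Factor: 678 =2^1 * 3^1*113^1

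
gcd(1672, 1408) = 88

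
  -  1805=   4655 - 6460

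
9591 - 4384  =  5207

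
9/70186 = 9/70186 = 0.00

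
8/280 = 1/35   =  0.03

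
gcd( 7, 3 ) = 1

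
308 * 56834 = 17504872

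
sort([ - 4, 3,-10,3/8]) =[- 10, - 4,3/8, 3]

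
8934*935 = 8353290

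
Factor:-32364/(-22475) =2^2*3^2*5^(-2)  =  36/25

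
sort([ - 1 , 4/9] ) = [ - 1, 4/9 ]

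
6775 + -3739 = 3036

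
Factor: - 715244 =-2^2*163^1*1097^1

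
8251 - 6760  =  1491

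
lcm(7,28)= 28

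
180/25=36/5 = 7.20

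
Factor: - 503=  - 503^1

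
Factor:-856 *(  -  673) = 2^3 *107^1*673^1 =576088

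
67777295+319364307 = 387141602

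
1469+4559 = 6028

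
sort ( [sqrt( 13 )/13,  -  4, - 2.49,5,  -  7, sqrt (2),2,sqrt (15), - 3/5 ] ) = [ - 7, - 4,  -  2.49, - 3/5,sqrt(13 )/13,sqrt(2 ),2,sqrt( 15 ), 5 ] 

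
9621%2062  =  1373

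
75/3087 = 25/1029 =0.02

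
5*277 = 1385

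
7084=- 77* ( - 92) 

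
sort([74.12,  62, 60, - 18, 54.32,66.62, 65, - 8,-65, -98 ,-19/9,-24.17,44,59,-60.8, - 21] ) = [  -  98, - 65,- 60.8, - 24.17, - 21,-18, - 8,-19/9, 44,54.32,59, 60, 62,  65,66.62, 74.12]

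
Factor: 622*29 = 2^1*29^1*311^1 = 18038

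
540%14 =8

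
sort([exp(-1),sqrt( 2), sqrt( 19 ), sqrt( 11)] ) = [ exp(-1), sqrt(2 ), sqrt( 11 ),sqrt( 19)]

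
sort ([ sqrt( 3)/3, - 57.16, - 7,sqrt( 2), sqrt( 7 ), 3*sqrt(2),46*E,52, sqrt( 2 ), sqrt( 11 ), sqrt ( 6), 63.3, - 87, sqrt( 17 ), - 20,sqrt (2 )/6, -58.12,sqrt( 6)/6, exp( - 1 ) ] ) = [ - 87, - 58.12, - 57.16, - 20, - 7  ,  sqrt( 2 ) /6, exp( - 1 ),sqrt( 6 )/6,sqrt(3 )/3,sqrt( 2), sqrt(2), sqrt(6 ),  sqrt(7), sqrt( 11 ),sqrt( 17) , 3*sqrt(2 ),  52, 63.3, 46*E]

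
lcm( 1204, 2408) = 2408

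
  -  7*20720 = -145040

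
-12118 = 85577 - 97695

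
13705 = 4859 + 8846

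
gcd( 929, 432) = 1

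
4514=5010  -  496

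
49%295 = 49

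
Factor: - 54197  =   - 11^1 *13^1*379^1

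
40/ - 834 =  - 20/417 = - 0.05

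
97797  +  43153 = 140950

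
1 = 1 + 0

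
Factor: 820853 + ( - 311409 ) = 509444 = 2^2*13^1*97^1*101^1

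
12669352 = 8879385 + 3789967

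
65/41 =1 + 24/41 =1.59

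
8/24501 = 8/24501= 0.00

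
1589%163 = 122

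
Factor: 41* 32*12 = 15744 = 2^7 *3^1 *41^1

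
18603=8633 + 9970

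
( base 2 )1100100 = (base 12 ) 84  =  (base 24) 44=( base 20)50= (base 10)100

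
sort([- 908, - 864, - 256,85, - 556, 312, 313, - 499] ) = [-908, -864,-556, - 499,-256,  85,312, 313] 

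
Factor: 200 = 2^3*5^2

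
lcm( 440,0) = 0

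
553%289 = 264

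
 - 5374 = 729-6103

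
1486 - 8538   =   - 7052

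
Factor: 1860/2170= 2^1 *3^1*7^(-1)= 6/7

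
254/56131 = 254/56131 = 0.00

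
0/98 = 0 = 0.00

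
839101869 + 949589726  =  1788691595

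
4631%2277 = 77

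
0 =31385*0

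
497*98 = 48706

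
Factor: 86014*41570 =3575601980 = 2^2*5^1*29^1*1483^1*4157^1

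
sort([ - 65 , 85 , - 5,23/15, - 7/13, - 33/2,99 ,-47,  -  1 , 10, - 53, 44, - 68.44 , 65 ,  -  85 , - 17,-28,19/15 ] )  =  [  -  85, - 68.44, - 65,-53, - 47, - 28, - 17 , -33/2, - 5,-1, -7/13,  19/15, 23/15 , 10,44, 65 , 85, 99] 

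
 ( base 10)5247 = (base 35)49W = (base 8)12177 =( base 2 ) 1010001111111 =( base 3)21012100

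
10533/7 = 1504  +  5/7=1504.71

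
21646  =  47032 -25386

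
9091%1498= 103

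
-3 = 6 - 9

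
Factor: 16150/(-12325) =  - 2^1*19^1*29^ ( - 1) = - 38/29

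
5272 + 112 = 5384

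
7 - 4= 3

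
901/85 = 10+3/5 = 10.60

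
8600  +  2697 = 11297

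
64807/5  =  12961 + 2/5 = 12961.40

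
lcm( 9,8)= 72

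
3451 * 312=1076712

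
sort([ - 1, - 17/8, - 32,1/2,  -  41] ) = [-41, - 32, - 17/8, - 1 , 1/2 ]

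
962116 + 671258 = 1633374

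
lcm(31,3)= 93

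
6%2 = 0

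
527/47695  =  527/47695 = 0.01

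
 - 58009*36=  -2088324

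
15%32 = 15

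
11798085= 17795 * 663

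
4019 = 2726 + 1293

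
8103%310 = 43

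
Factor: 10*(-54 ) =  - 540  =  - 2^2*3^3*5^1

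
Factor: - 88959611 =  - 13^1*131^1*52237^1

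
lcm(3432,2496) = 27456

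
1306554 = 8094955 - 6788401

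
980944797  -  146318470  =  834626327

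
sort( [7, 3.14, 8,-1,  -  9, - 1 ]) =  [-9, - 1, - 1,3.14,  7,8]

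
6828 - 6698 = 130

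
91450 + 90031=181481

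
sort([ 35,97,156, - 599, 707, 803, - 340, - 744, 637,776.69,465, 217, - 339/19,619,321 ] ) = [ - 744,-599,-340, - 339/19, 35, 97, 156, 217, 321,465,619,637 , 707, 776.69, 803] 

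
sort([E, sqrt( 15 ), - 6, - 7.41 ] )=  [ - 7.41,-6,E , sqrt (15 )]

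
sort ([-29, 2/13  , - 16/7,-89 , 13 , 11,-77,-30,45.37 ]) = [ - 89,-77, -30 , - 29  , - 16/7, 2/13, 11,13,45.37]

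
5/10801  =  5/10801=0.00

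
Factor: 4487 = 7^1*641^1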